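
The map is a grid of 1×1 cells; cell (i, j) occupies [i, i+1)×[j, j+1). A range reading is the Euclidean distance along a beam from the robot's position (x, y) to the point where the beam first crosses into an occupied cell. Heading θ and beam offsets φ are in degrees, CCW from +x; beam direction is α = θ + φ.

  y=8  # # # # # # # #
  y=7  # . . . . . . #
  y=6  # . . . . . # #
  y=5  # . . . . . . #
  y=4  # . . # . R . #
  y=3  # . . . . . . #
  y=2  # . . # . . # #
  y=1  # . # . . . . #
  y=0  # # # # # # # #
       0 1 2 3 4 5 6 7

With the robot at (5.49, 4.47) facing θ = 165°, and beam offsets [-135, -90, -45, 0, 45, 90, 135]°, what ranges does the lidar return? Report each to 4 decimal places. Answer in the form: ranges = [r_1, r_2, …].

beam 1: φ=-135°, α=30°
  cosα=0.8660 sinα=0.5000 | (5,4) | tMaxX 0.5889 tMaxY 1.0600 | tΔX 1.1547 tΔY 2.0000
    t=0.5889 [x] (6,4)
    t=1.0600 [y] (6,5)
    t=1.7436 [x] (7,5) — stop
  → r_1 = 1.7436
beam 2: φ=-90°, α=75°
  cosα=0.2588 sinα=0.9659 | (5,4) | tMaxX 1.9705 tMaxY 0.5487 | tΔX 3.8637 tΔY 1.0353
    t=0.5487 [y] (5,5)
    t=1.5840 [y] (5,6)
    t=1.9705 [x] (6,6) — stop
  → r_2 = 1.9705
beam 3: φ=-45°, α=120°
  cosα=-0.5000 sinα=0.8660 | (5,4) | tMaxX 0.9800 tMaxY 0.6120 | tΔX 2.0000 tΔY 1.1547
    t=0.6120 [y] (5,5)
    t=0.9800 [x] (4,5)
    t=1.7667 [y] (4,6)
    t=2.9214 [y] (4,7)
    t=2.9800 [x] (3,7)
    t=4.0761 [y] (3,8) — stop
  → r_3 = 4.0761
beam 4: φ=0°, α=165°
  cosα=-0.9659 sinα=0.2588 | (5,4) | tMaxX 0.5073 tMaxY 2.0478 | tΔX 1.0353 tΔY 3.8637
    t=0.5073 [x] (4,4)
    t=1.5426 [x] (3,4) — stop
  → r_4 = 1.5426
beam 5: φ=45°, α=210°
  cosα=-0.8660 sinα=-0.5000 | (5,4) | tMaxX 0.5658 tMaxY 0.9400 | tΔX 1.1547 tΔY 2.0000
    t=0.5658 [x] (4,4)
    t=0.9400 [y] (4,3)
    t=1.7205 [x] (3,3)
    t=2.8752 [x] (2,3)
    t=2.9400 [y] (2,2)
    t=4.0299 [x] (1,2)
    t=4.9400 [y] (1,1)
    t=5.1846 [x] (0,1) — stop
  → r_5 = 5.1846
beam 6: φ=90°, α=255°
  cosα=-0.2588 sinα=-0.9659 | (5,4) | tMaxX 1.8932 tMaxY 0.4866 | tΔX 3.8637 tΔY 1.0353
    t=0.4866 [y] (5,3)
    t=1.5219 [y] (5,2)
    t=1.8932 [x] (4,2)
    t=2.5571 [y] (4,1)
    t=3.5924 [y] (4,0) — stop
  → r_6 = 3.5924
beam 7: φ=135°, α=300°
  cosα=0.5000 sinα=-0.8660 | (5,4) | tMaxX 1.0200 tMaxY 0.5427 | tΔX 2.0000 tΔY 1.1547
    t=0.5427 [y] (5,3)
    t=1.0200 [x] (6,3)
    t=1.6974 [y] (6,2) — stop
  → r_7 = 1.6974

ranges = [1.7436, 1.9705, 4.0761, 1.5426, 5.1846, 3.5924, 1.6974]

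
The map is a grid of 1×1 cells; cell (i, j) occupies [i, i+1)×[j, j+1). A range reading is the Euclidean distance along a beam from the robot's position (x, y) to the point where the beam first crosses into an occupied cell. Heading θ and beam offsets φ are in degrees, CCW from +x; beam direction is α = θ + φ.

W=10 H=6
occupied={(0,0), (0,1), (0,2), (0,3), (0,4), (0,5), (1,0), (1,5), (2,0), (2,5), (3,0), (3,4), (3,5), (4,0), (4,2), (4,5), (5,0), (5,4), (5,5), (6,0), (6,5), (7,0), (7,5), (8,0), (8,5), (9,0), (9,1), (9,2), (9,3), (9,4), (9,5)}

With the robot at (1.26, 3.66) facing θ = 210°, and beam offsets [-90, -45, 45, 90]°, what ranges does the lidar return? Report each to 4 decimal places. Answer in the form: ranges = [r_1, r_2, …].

beam 1: φ=-90°, α=120°
  direction (-0.5000, 0.8660); cell (1,3); t to first gridline: x 0.5200, y 0.3926 (then +2.0000 / +1.1547)
    (1,4) via y @ 0.3926
    (0,4) via x @ 0.5200  # hit
  → r_1 = 0.5200
beam 2: φ=-45°, α=165°
  direction (-0.9659, 0.2588); cell (1,3); t to first gridline: x 0.2692, y 1.3137 (then +1.0353 / +3.8637)
    (0,3) via x @ 0.2692  # hit
  → r_2 = 0.2692
beam 3: φ=45°, α=255°
  direction (-0.2588, -0.9659); cell (1,3); t to first gridline: x 1.0046, y 0.6833 (then +3.8637 / +1.0353)
    (1,2) via y @ 0.6833
    (0,2) via x @ 1.0046  # hit
  → r_3 = 1.0046
beam 4: φ=90°, α=300°
  direction (0.5000, -0.8660); cell (1,3); t to first gridline: x 1.4800, y 0.7621 (then +2.0000 / +1.1547)
    (1,2) via y @ 0.7621
    (2,2) via x @ 1.4800
    (2,1) via y @ 1.9168
    (2,0) via y @ 3.0715  # hit
  → r_4 = 3.0715

ranges = [0.5200, 0.2692, 1.0046, 3.0715]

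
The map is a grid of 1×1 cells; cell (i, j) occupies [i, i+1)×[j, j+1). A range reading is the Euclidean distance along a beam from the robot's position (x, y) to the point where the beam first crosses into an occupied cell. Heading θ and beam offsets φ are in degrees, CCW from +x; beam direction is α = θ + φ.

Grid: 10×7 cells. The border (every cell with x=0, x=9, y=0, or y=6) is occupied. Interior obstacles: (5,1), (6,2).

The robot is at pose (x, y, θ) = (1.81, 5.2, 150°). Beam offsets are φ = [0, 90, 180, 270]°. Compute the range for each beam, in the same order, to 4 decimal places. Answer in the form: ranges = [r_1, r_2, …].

beam 1: φ=0°, α=150°
  direction (-0.8660, 0.5000); cell (1,5); t to first gridline: x 0.9353, y 1.6000 (then +1.1547 / +2.0000)
    (0,5) via x @ 0.9353  # hit
  → r_1 = 0.9353
beam 2: φ=90°, α=240°
  direction (-0.5000, -0.8660); cell (1,5); t to first gridline: x 1.6200, y 0.2309 (then +2.0000 / +1.1547)
    (1,4) via y @ 0.2309
    (1,3) via y @ 1.3856
    (0,3) via x @ 1.6200  # hit
  → r_2 = 1.6200
beam 3: φ=180°, α=330°
  direction (0.8660, -0.5000); cell (1,5); t to first gridline: x 0.2194, y 0.4000 (then +1.1547 / +2.0000)
    (2,5) via x @ 0.2194
    (2,4) via y @ 0.4000
    (3,4) via x @ 1.3741
    (3,3) via y @ 2.4000
    (4,3) via x @ 2.5288
    (5,3) via x @ 3.6835
    (5,2) via y @ 4.4000
    (6,2) via x @ 4.8382  # hit
  → r_3 = 4.8382
beam 4: φ=270°, α=60°
  direction (0.5000, 0.8660); cell (1,5); t to first gridline: x 0.3800, y 0.9238 (then +2.0000 / +1.1547)
    (2,5) via x @ 0.3800
    (2,6) via y @ 0.9238  # hit
  → r_4 = 0.9238

ranges = [0.9353, 1.6200, 4.8382, 0.9238]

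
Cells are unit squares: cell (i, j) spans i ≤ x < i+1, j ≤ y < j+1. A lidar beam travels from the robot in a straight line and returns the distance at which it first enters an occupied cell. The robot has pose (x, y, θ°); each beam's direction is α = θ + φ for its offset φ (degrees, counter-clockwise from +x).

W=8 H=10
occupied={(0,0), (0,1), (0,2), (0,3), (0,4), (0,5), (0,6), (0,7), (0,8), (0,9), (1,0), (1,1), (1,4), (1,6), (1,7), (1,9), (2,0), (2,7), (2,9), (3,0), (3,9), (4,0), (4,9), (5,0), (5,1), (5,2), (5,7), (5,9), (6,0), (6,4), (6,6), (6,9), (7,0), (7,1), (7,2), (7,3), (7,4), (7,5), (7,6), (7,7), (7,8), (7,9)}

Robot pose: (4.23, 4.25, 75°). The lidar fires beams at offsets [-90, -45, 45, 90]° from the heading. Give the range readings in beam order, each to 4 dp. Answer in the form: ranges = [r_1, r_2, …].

beam 1: φ=-90°, α=345°
  dir = (cos 345°, sin 345°) = (0.9659, -0.2588); from cell (4,4)
  next x-line at t=0.7972, next y-line at t=0.9659; Δt_x=1.0353, Δt_y=3.8637
    x: enter (5,4) at t=0.7972
    y: enter (5,3) at t=0.9659
    x: enter (6,3) at t=1.8324
    x: enter (7,3) at t=2.8677 ← occupied
  → r_1 = 2.8677
beam 2: φ=-45°, α=30°
  dir = (cos 30°, sin 30°) = (0.8660, 0.5000); from cell (4,4)
  next x-line at t=0.8891, next y-line at t=1.5000; Δt_x=1.1547, Δt_y=2.0000
    x: enter (5,4) at t=0.8891
    y: enter (5,5) at t=1.5000
    x: enter (6,5) at t=2.0438
    x: enter (7,5) at t=3.1985 ← occupied
  → r_2 = 3.1985
beam 3: φ=45°, α=120°
  dir = (cos 120°, sin 120°) = (-0.5000, 0.8660); from cell (4,4)
  next x-line at t=0.4600, next y-line at t=0.8660; Δt_x=2.0000, Δt_y=1.1547
    x: enter (3,4) at t=0.4600
    y: enter (3,5) at t=0.8660
    y: enter (3,6) at t=2.0207
    x: enter (2,6) at t=2.4600
    y: enter (2,7) at t=3.1754 ← occupied
  → r_3 = 3.1754
beam 4: φ=90°, α=165°
  dir = (cos 165°, sin 165°) = (-0.9659, 0.2588); from cell (4,4)
  next x-line at t=0.2381, next y-line at t=2.8978; Δt_x=1.0353, Δt_y=3.8637
    x: enter (3,4) at t=0.2381
    x: enter (2,4) at t=1.2734
    x: enter (1,4) at t=2.3087 ← occupied
  → r_4 = 2.3087

ranges = [2.8677, 3.1985, 3.1754, 2.3087]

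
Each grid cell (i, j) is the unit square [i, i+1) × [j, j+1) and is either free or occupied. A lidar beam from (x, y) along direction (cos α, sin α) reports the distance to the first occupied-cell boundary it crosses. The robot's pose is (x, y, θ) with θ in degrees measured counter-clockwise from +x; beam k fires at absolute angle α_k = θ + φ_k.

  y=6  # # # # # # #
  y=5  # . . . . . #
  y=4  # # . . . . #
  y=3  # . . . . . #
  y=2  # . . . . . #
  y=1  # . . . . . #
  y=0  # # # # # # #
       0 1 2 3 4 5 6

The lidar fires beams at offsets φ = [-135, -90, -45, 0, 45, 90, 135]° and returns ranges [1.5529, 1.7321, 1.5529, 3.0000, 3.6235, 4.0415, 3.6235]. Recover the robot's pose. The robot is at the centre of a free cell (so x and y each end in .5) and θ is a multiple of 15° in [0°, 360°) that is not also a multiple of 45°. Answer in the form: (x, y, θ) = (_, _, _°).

The pose lattice has 24·16 = 384 candidates. Test each by forward raycasting.
  (5.5, 1.5, 165°): beam 1 = 0.5774 ≠ 1.5529 ✗
  (1.5, 2.5, 285°): beam 1 = 0.5774 ≠ 1.5529 ✗
  (2.5, 2.5, 15°): beam 1 = 1.7321 ≠ 1.5529 ✗
  (2.5, 5.5, 210°): beam 1 = 0.5176 ≠ 1.5529 ✗
  …
  (4.5, 4.5, 150°): r_1=1.5529, r_2=1.7321, r_3=1.5529, r_4=3.0000, r_5=3.6235, r_6=4.0415, r_7=3.6235 — all match ✓
Only this pose fits every beam.

(x, y, θ) = (4.5, 4.5, 150°)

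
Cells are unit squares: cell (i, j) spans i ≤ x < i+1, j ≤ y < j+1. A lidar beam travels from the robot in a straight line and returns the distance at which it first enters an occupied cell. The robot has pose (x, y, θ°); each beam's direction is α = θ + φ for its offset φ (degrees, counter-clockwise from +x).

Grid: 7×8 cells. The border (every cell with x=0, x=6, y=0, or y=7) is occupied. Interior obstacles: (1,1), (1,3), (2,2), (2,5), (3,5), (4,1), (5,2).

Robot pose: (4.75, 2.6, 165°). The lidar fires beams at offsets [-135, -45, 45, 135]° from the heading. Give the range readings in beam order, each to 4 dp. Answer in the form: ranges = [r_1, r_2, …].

beam 1: φ=-135°, α=30°
  direction (0.8660, 0.5000); cell (4,2); t to first gridline: x 0.2887, y 0.8000 (then +1.1547 / +2.0000)
    (5,2) via x @ 0.2887  # hit
  → r_1 = 0.2887
beam 2: φ=-45°, α=120°
  direction (-0.5000, 0.8660); cell (4,2); t to first gridline: x 1.5000, y 0.4619 (then +2.0000 / +1.1547)
    (4,3) via y @ 0.4619
    (3,3) via x @ 1.5000
    (3,4) via y @ 1.6166
    (3,5) via y @ 2.7713  # hit
  → r_2 = 2.7713
beam 3: φ=45°, α=210°
  direction (-0.8660, -0.5000); cell (4,2); t to first gridline: x 0.8660, y 1.2000 (then +1.1547 / +2.0000)
    (3,2) via x @ 0.8660
    (3,1) via y @ 1.2000
    (2,1) via x @ 2.0207
    (1,1) via x @ 3.1754  # hit
  → r_3 = 3.1754
beam 4: φ=135°, α=300°
  direction (0.5000, -0.8660); cell (4,2); t to first gridline: x 0.5000, y 0.6928 (then +2.0000 / +1.1547)
    (5,2) via x @ 0.5000  # hit
  → r_4 = 0.5000

ranges = [0.2887, 2.7713, 3.1754, 0.5000]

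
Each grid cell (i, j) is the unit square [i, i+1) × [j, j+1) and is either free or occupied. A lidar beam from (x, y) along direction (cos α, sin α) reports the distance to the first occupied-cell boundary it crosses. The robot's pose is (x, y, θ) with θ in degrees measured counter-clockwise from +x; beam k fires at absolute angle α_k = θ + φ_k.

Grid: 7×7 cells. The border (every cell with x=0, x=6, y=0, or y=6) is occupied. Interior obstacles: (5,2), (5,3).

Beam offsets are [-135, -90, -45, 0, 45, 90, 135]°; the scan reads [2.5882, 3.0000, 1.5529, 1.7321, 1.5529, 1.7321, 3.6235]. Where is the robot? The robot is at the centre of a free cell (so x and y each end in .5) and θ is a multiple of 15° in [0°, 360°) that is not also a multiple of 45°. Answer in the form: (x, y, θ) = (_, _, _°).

(x, y, θ) = (2.5, 4.5, 120°)

Enumerate (i+0.5, j+0.5, θ) over the 23 free cells and 16 admissible headings. For each, cast all 7 beams and compare to the given ranges.
  (5.5, 5.5, 255°): beam 1 = 0.5774 ≠ 2.5882 ✗
  (1.5, 2.5, 210°): beam 1 = 3.6235 ≠ 2.5882 ✗
  (2.5, 1.5, 345°): beam 1 = 1.0000 ≠ 2.5882 ✗
  (3.5, 2.5, 195°): beam 1 = 4.0415 ≠ 2.5882 ✗
  …
  (2.5, 4.5, 120°): r_1=2.5882, r_2=3.0000, r_3=1.5529, r_4=1.7321, r_5=1.5529, r_6=1.7321, r_7=3.6235 — all match ✓
Only this pose fits every beam.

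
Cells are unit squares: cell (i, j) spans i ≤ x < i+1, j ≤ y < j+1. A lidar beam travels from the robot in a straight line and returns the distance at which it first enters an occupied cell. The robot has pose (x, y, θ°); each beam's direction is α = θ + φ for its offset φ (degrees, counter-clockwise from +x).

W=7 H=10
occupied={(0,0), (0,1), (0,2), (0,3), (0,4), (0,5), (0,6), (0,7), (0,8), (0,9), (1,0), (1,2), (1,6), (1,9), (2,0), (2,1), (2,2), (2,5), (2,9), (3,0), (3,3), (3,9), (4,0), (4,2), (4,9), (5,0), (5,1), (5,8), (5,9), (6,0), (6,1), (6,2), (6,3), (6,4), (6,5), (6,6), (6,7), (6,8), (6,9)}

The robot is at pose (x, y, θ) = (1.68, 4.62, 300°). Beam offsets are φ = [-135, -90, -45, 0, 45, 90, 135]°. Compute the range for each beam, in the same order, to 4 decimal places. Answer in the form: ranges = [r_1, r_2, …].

ranges = [0.7040, 0.7852, 1.6771, 1.8706, 2.3955, 0.7600, 1.2364]

beam 1: φ=-135°, α=165°
  cosα=-0.9659 sinα=0.2588 | (1,4) | tMaxX 0.7040 tMaxY 1.4682 | tΔX 1.0353 tΔY 3.8637
    t=0.7040 [x] (0,4) — stop
  → r_1 = 0.7040
beam 2: φ=-90°, α=210°
  cosα=-0.8660 sinα=-0.5000 | (1,4) | tMaxX 0.7852 tMaxY 1.2400 | tΔX 1.1547 tΔY 2.0000
    t=0.7852 [x] (0,4) — stop
  → r_2 = 0.7852
beam 3: φ=-45°, α=255°
  cosα=-0.2588 sinα=-0.9659 | (1,4) | tMaxX 2.6273 tMaxY 0.6419 | tΔX 3.8637 tΔY 1.0353
    t=0.6419 [y] (1,3)
    t=1.6771 [y] (1,2) — stop
  → r_3 = 1.6771
beam 4: φ=0°, α=300°
  cosα=0.5000 sinα=-0.8660 | (1,4) | tMaxX 0.6400 tMaxY 0.7159 | tΔX 2.0000 tΔY 1.1547
    t=0.6400 [x] (2,4)
    t=0.7159 [y] (2,3)
    t=1.8706 [y] (2,2) — stop
  → r_4 = 1.8706
beam 5: φ=45°, α=345°
  cosα=0.9659 sinα=-0.2588 | (1,4) | tMaxX 0.3313 tMaxY 2.3955 | tΔX 1.0353 tΔY 3.8637
    t=0.3313 [x] (2,4)
    t=1.3666 [x] (3,4)
    t=2.3955 [y] (3,3) — stop
  → r_5 = 2.3955
beam 6: φ=90°, α=30°
  cosα=0.8660 sinα=0.5000 | (1,4) | tMaxX 0.3695 tMaxY 0.7600 | tΔX 1.1547 tΔY 2.0000
    t=0.3695 [x] (2,4)
    t=0.7600 [y] (2,5) — stop
  → r_6 = 0.7600
beam 7: φ=135°, α=75°
  cosα=0.2588 sinα=0.9659 | (1,4) | tMaxX 1.2364 tMaxY 0.3934 | tΔX 3.8637 tΔY 1.0353
    t=0.3934 [y] (1,5)
    t=1.2364 [x] (2,5) — stop
  → r_7 = 1.2364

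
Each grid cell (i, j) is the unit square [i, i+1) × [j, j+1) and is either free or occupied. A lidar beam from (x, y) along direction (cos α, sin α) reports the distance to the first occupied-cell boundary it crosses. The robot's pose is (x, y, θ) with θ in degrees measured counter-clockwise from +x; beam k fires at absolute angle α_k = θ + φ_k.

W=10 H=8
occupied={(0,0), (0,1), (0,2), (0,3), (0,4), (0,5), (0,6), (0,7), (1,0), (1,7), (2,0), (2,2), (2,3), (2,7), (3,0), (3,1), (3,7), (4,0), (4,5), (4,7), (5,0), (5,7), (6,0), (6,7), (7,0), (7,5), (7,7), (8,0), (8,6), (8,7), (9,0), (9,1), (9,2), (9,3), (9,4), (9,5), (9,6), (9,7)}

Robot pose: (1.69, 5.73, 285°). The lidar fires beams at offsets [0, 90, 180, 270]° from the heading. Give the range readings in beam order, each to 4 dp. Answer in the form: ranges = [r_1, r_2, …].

beam 1: φ=0°, α=285°
  direction (0.2588, -0.9659); cell (1,5); t to first gridline: x 1.1977, y 0.7558 (then +3.8637 / +1.0353)
    (1,4) via y @ 0.7558
    (2,4) via x @ 1.1977
    (2,3) via y @ 1.7910  # hit
  → r_1 = 1.7910
beam 2: φ=90°, α=15°
  direction (0.9659, 0.2588); cell (1,5); t to first gridline: x 0.3209, y 1.0432 (then +1.0353 / +3.8637)
    (2,5) via x @ 0.3209
    (2,6) via y @ 1.0432
    (3,6) via x @ 1.3562
    (4,6) via x @ 2.3915
    (5,6) via x @ 3.4268
    (6,6) via x @ 4.4620
    (6,7) via y @ 4.9069  # hit
  → r_2 = 4.9069
beam 3: φ=180°, α=105°
  direction (-0.2588, 0.9659); cell (1,5); t to first gridline: x 2.6660, y 0.2795 (then +3.8637 / +1.0353)
    (1,6) via y @ 0.2795
    (1,7) via y @ 1.3148  # hit
  → r_3 = 1.3148
beam 4: φ=270°, α=195°
  direction (-0.9659, -0.2588); cell (1,5); t to first gridline: x 0.7143, y 2.8205 (then +1.0353 / +3.8637)
    (0,5) via x @ 0.7143  # hit
  → r_4 = 0.7143

ranges = [1.7910, 4.9069, 1.3148, 0.7143]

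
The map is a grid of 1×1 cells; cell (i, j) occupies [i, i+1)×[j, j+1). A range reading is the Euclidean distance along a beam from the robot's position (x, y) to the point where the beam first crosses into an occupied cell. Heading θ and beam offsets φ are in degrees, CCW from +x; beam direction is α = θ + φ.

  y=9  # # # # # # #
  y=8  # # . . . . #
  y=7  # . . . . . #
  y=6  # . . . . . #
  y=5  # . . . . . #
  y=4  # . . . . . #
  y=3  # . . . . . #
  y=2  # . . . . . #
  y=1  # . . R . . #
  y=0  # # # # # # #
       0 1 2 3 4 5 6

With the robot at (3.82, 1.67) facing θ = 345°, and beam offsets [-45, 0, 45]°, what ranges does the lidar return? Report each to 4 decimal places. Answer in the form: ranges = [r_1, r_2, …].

beam 1: φ=-45°, α=300°
  cosα=0.5000 sinα=-0.8660 | (3,1) | tMaxX 0.3600 tMaxY 0.7736 | tΔX 2.0000 tΔY 1.1547
    t=0.3600 [x] (4,1)
    t=0.7736 [y] (4,0) — stop
  → r_1 = 0.7736
beam 2: φ=0°, α=345°
  cosα=0.9659 sinα=-0.2588 | (3,1) | tMaxX 0.1863 tMaxY 2.5887 | tΔX 1.0353 tΔY 3.8637
    t=0.1863 [x] (4,1)
    t=1.2216 [x] (5,1)
    t=2.2569 [x] (6,1) — stop
  → r_2 = 2.2569
beam 3: φ=45°, α=30°
  cosα=0.8660 sinα=0.5000 | (3,1) | tMaxX 0.2078 tMaxY 0.6600 | tΔX 1.1547 tΔY 2.0000
    t=0.2078 [x] (4,1)
    t=0.6600 [y] (4,2)
    t=1.3625 [x] (5,2)
    t=2.5172 [x] (6,2) — stop
  → r_3 = 2.5172

ranges = [0.7736, 2.2569, 2.5172]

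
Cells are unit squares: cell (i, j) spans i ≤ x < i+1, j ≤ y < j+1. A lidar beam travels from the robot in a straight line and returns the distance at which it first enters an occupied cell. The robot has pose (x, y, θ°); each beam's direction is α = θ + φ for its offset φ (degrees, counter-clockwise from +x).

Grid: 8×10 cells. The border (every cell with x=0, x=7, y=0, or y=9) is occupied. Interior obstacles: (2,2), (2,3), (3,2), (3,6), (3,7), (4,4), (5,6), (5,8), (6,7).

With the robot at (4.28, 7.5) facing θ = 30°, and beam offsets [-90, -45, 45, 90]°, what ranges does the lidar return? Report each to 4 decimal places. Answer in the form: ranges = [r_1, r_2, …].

ranges = [1.4400, 1.7807, 1.5529, 0.5600]

beam 1: φ=-90°, α=300°
  dir = (cos 300°, sin 300°) = (0.5000, -0.8660); from cell (4,7)
  next x-line at t=1.4400, next y-line at t=0.5774; Δt_x=2.0000, Δt_y=1.1547
    y: enter (4,6) at t=0.5774
    x: enter (5,6) at t=1.4400 ← occupied
  → r_1 = 1.4400
beam 2: φ=-45°, α=345°
  dir = (cos 345°, sin 345°) = (0.9659, -0.2588); from cell (4,7)
  next x-line at t=0.7454, next y-line at t=1.9319; Δt_x=1.0353, Δt_y=3.8637
    x: enter (5,7) at t=0.7454
    x: enter (6,7) at t=1.7807 ← occupied
  → r_2 = 1.7807
beam 3: φ=45°, α=75°
  dir = (cos 75°, sin 75°) = (0.2588, 0.9659); from cell (4,7)
  next x-line at t=2.7819, next y-line at t=0.5176; Δt_x=3.8637, Δt_y=1.0353
    y: enter (4,8) at t=0.5176
    y: enter (4,9) at t=1.5529 ← occupied
  → r_3 = 1.5529
beam 4: φ=90°, α=120°
  dir = (cos 120°, sin 120°) = (-0.5000, 0.8660); from cell (4,7)
  next x-line at t=0.5600, next y-line at t=0.5774; Δt_x=2.0000, Δt_y=1.1547
    x: enter (3,7) at t=0.5600 ← occupied
  → r_4 = 0.5600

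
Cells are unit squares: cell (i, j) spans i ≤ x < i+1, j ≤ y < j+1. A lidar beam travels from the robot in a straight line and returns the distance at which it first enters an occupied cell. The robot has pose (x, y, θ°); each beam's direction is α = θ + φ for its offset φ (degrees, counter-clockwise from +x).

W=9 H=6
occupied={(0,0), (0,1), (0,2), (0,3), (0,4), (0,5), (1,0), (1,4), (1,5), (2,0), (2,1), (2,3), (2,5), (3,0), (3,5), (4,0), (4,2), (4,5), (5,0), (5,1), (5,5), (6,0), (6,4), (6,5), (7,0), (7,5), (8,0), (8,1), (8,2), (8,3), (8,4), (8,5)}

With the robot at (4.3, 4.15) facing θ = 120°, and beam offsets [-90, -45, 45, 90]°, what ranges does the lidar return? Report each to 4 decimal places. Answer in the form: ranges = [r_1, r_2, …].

ranges = [1.7000, 0.8800, 2.3811, 1.5011]

beam 1: φ=-90°, α=30°
  d=(0.8660,0.5000)  start (4,4)  tX=0.8083 tY=1.7000  stride 1/|dx|=1.1547 1/|dy|=2.0000
    cross x-line → (5,4), t=0.8083
    cross y-line → (5,5), t=1.7000 (wall)
  → r_1 = 1.7000
beam 2: φ=-45°, α=75°
  d=(0.2588,0.9659)  start (4,4)  tX=2.7046 tY=0.8800  stride 1/|dx|=3.8637 1/|dy|=1.0353
    cross y-line → (4,5), t=0.8800 (wall)
  → r_2 = 0.8800
beam 3: φ=45°, α=165°
  d=(-0.9659,0.2588)  start (4,4)  tX=0.3106 tY=3.2841  stride 1/|dx|=1.0353 1/|dy|=3.8637
    cross x-line → (3,4), t=0.3106
    cross x-line → (2,4), t=1.3459
    cross x-line → (1,4), t=2.3811 (wall)
  → r_3 = 2.3811
beam 4: φ=90°, α=210°
  d=(-0.8660,-0.5000)  start (4,4)  tX=0.3464 tY=0.3000  stride 1/|dx|=1.1547 1/|dy|=2.0000
    cross y-line → (4,3), t=0.3000
    cross x-line → (3,3), t=0.3464
    cross x-line → (2,3), t=1.5011 (wall)
  → r_4 = 1.5011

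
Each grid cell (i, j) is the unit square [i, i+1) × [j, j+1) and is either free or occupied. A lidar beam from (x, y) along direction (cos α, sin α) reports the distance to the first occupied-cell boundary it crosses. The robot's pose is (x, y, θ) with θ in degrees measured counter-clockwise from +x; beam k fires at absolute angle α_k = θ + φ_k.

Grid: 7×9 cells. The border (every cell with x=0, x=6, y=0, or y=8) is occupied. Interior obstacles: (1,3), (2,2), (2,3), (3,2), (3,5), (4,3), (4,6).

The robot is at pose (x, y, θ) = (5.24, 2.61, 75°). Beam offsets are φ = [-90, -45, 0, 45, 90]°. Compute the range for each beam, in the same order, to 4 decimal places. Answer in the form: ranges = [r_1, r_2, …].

ranges = [0.7868, 0.8776, 2.9364, 0.4800, 1.2837]

beam 1: φ=-90°, α=345°
  cosα=0.9659 sinα=-0.2588 | (5,2) | tMaxX 0.7868 tMaxY 2.3569 | tΔX 1.0353 tΔY 3.8637
    t=0.7868 [x] (6,2) — stop
  → r_1 = 0.7868
beam 2: φ=-45°, α=30°
  cosα=0.8660 sinα=0.5000 | (5,2) | tMaxX 0.8776 tMaxY 0.7800 | tΔX 1.1547 tΔY 2.0000
    t=0.7800 [y] (5,3)
    t=0.8776 [x] (6,3) — stop
  → r_2 = 0.8776
beam 3: φ=0°, α=75°
  cosα=0.2588 sinα=0.9659 | (5,2) | tMaxX 2.9364 tMaxY 0.4038 | tΔX 3.8637 tΔY 1.0353
    t=0.4038 [y] (5,3)
    t=1.4390 [y] (5,4)
    t=2.4743 [y] (5,5)
    t=2.9364 [x] (6,5) — stop
  → r_3 = 2.9364
beam 4: φ=45°, α=120°
  cosα=-0.5000 sinα=0.8660 | (5,2) | tMaxX 0.4800 tMaxY 0.4503 | tΔX 2.0000 tΔY 1.1547
    t=0.4503 [y] (5,3)
    t=0.4800 [x] (4,3) — stop
  → r_4 = 0.4800
beam 5: φ=90°, α=165°
  cosα=-0.9659 sinα=0.2588 | (5,2) | tMaxX 0.2485 tMaxY 1.5068 | tΔX 1.0353 tΔY 3.8637
    t=0.2485 [x] (4,2)
    t=1.2837 [x] (3,2) — stop
  → r_5 = 1.2837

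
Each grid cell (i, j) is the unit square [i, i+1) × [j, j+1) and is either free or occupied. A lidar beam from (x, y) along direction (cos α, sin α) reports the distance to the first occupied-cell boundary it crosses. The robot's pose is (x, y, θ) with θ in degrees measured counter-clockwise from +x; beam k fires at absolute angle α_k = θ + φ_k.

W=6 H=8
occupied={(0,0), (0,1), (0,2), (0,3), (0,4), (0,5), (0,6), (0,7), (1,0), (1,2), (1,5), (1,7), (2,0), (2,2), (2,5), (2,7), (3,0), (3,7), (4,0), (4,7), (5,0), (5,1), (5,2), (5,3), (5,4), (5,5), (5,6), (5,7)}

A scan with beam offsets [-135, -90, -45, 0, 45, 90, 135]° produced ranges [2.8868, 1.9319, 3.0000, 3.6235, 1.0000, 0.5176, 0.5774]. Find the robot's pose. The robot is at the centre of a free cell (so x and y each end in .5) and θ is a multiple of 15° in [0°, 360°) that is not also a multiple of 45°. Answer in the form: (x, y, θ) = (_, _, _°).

The pose lattice has 20·16 = 320 candidates. Test each by forward raycasting.
  (1.5, 1.5, 195°): beam 1 = 0.5774 ≠ 2.8868 ✗
  (4.5, 1.5, 150°): beam 1 = 0.5176 ≠ 2.8868 ✗
  (4.5, 4.5, 210°): beam 1 = 1.9319 ≠ 2.8868 ✗
  (2.5, 1.5, 165°): beam 2 = 0.5176 ≠ 1.9319 ✗
  (1.5, 1.5, 240°): beam 1 = 0.5176 ≠ 2.8868 ✗
  …
  (4.5, 4.5, 255°): r_1=2.8868, r_2=1.9319, r_3=3.0000, r_4=3.6235, r_5=1.0000, r_6=0.5176, r_7=0.5774 — all match ✓
Unique over the lattice → pose = (4.5, 4.5, 255°).

(x, y, θ) = (4.5, 4.5, 255°)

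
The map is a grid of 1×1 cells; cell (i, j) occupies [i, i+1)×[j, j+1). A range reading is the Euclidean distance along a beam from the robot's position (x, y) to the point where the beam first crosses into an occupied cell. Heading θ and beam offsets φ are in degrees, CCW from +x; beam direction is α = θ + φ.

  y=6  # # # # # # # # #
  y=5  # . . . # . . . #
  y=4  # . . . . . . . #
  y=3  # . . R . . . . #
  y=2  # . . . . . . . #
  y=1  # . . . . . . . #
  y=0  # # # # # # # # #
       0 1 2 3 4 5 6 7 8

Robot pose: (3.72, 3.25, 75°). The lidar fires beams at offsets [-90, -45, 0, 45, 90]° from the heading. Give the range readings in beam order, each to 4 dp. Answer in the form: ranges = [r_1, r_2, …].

beam 1: φ=-90°, α=345°
  dir = (cos 345°, sin 345°) = (0.9659, -0.2588); from cell (3,3)
  next x-line at t=0.2899, next y-line at t=0.9659; Δt_x=1.0353, Δt_y=3.8637
    x: enter (4,3) at t=0.2899
    y: enter (4,2) at t=0.9659
    x: enter (5,2) at t=1.3252
    x: enter (6,2) at t=2.3604
    x: enter (7,2) at t=3.3957
    x: enter (8,2) at t=4.4310 ← occupied
  → r_1 = 4.4310
beam 2: φ=-45°, α=30°
  dir = (cos 30°, sin 30°) = (0.8660, 0.5000); from cell (3,3)
  next x-line at t=0.3233, next y-line at t=1.5000; Δt_x=1.1547, Δt_y=2.0000
    x: enter (4,3) at t=0.3233
    x: enter (5,3) at t=1.4780
    y: enter (5,4) at t=1.5000
    x: enter (6,4) at t=2.6327
    y: enter (6,5) at t=3.5000
    x: enter (7,5) at t=3.7874
    x: enter (8,5) at t=4.9421 ← occupied
  → r_2 = 4.9421
beam 3: φ=0°, α=75°
  dir = (cos 75°, sin 75°) = (0.2588, 0.9659); from cell (3,3)
  next x-line at t=1.0818, next y-line at t=0.7765; Δt_x=3.8637, Δt_y=1.0353
    y: enter (3,4) at t=0.7765
    x: enter (4,4) at t=1.0818
    y: enter (4,5) at t=1.8117 ← occupied
  → r_3 = 1.8117
beam 4: φ=45°, α=120°
  dir = (cos 120°, sin 120°) = (-0.5000, 0.8660); from cell (3,3)
  next x-line at t=1.4400, next y-line at t=0.8660; Δt_x=2.0000, Δt_y=1.1547
    y: enter (3,4) at t=0.8660
    x: enter (2,4) at t=1.4400
    y: enter (2,5) at t=2.0207
    y: enter (2,6) at t=3.1754 ← occupied
  → r_4 = 3.1754
beam 5: φ=90°, α=165°
  dir = (cos 165°, sin 165°) = (-0.9659, 0.2588); from cell (3,3)
  next x-line at t=0.7454, next y-line at t=2.8978; Δt_x=1.0353, Δt_y=3.8637
    x: enter (2,3) at t=0.7454
    x: enter (1,3) at t=1.7807
    x: enter (0,3) at t=2.8160 ← occupied
  → r_5 = 2.8160

ranges = [4.4310, 4.9421, 1.8117, 3.1754, 2.8160]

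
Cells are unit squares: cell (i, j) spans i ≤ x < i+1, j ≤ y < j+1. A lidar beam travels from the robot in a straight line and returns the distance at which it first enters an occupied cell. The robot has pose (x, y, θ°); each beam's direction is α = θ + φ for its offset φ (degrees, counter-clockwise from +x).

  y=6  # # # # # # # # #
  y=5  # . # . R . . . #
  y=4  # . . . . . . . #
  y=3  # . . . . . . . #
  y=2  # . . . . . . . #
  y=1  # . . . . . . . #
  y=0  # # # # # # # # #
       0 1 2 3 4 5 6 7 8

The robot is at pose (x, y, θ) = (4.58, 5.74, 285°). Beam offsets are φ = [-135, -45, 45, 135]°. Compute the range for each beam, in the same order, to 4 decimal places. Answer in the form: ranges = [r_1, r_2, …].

beam 1: φ=-135°, α=150°
  direction (-0.8660, 0.5000); cell (4,5); t to first gridline: x 0.6697, y 0.5200 (then +1.1547 / +2.0000)
    (4,6) via y @ 0.5200  # hit
  → r_1 = 0.5200
beam 2: φ=-45°, α=240°
  direction (-0.5000, -0.8660); cell (4,5); t to first gridline: x 1.1600, y 0.8545 (then +2.0000 / +1.1547)
    (4,4) via y @ 0.8545
    (3,4) via x @ 1.1600
    (3,3) via y @ 2.0092
    (2,3) via x @ 3.1600
    (2,2) via y @ 3.1639
    (2,1) via y @ 4.3186
    (1,1) via x @ 5.1600
    (1,0) via y @ 5.4733  # hit
  → r_2 = 5.4733
beam 3: φ=45°, α=330°
  direction (0.8660, -0.5000); cell (4,5); t to first gridline: x 0.4850, y 1.4800 (then +1.1547 / +2.0000)
    (5,5) via x @ 0.4850
    (5,4) via y @ 1.4800
    (6,4) via x @ 1.6397
    (7,4) via x @ 2.7944
    (7,3) via y @ 3.4800
    (8,3) via x @ 3.9491  # hit
  → r_3 = 3.9491
beam 4: φ=135°, α=60°
  direction (0.5000, 0.8660); cell (4,5); t to first gridline: x 0.8400, y 0.3002 (then +2.0000 / +1.1547)
    (4,6) via y @ 0.3002  # hit
  → r_4 = 0.3002

ranges = [0.5200, 5.4733, 3.9491, 0.3002]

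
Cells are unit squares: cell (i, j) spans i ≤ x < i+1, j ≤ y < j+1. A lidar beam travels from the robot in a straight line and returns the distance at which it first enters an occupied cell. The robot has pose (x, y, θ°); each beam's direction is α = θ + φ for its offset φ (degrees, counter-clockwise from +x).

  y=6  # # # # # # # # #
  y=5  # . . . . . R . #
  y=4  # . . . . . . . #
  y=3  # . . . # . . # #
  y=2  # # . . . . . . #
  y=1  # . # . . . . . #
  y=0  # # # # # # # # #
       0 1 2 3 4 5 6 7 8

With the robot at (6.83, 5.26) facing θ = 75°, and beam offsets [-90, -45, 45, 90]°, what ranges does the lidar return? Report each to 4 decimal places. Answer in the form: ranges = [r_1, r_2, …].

ranges = [1.2113, 1.3510, 0.8545, 2.8591]

beam 1: φ=-90°, α=345°
  d=(0.9659,-0.2588)  start (6,5)  tX=0.1760 tY=1.0046  stride 1/|dx|=1.0353 1/|dy|=3.8637
    cross x-line → (7,5), t=0.1760
    cross y-line → (7,4), t=1.0046
    cross x-line → (8,4), t=1.2113 (wall)
  → r_1 = 1.2113
beam 2: φ=-45°, α=30°
  d=(0.8660,0.5000)  start (6,5)  tX=0.1963 tY=1.4800  stride 1/|dx|=1.1547 1/|dy|=2.0000
    cross x-line → (7,5), t=0.1963
    cross x-line → (8,5), t=1.3510 (wall)
  → r_2 = 1.3510
beam 3: φ=45°, α=120°
  d=(-0.5000,0.8660)  start (6,5)  tX=1.6600 tY=0.8545  stride 1/|dx|=2.0000 1/|dy|=1.1547
    cross y-line → (6,6), t=0.8545 (wall)
  → r_3 = 0.8545
beam 4: φ=90°, α=165°
  d=(-0.9659,0.2588)  start (6,5)  tX=0.8593 tY=2.8591  stride 1/|dx|=1.0353 1/|dy|=3.8637
    cross x-line → (5,5), t=0.8593
    cross x-line → (4,5), t=1.8946
    cross y-line → (4,6), t=2.8591 (wall)
  → r_4 = 2.8591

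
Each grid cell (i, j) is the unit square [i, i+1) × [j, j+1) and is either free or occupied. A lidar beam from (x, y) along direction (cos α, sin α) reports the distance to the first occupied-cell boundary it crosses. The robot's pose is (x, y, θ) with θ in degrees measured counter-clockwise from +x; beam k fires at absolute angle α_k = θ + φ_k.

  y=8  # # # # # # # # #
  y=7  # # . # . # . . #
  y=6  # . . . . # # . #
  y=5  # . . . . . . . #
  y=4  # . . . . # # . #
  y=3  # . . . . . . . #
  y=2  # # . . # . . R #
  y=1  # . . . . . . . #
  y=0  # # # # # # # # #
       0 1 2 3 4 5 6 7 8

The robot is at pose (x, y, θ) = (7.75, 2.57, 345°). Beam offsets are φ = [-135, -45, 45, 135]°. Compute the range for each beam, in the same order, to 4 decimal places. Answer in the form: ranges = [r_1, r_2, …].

ranges = [3.1400, 0.5000, 0.2887, 1.6512]

beam 1: φ=-135°, α=210°
  direction (-0.8660, -0.5000); cell (7,2); t to first gridline: x 0.8660, y 1.1400 (then +1.1547 / +2.0000)
    (6,2) via x @ 0.8660
    (6,1) via y @ 1.1400
    (5,1) via x @ 2.0207
    (5,0) via y @ 3.1400  # hit
  → r_1 = 3.1400
beam 2: φ=-45°, α=300°
  direction (0.5000, -0.8660); cell (7,2); t to first gridline: x 0.5000, y 0.6582 (then +2.0000 / +1.1547)
    (8,2) via x @ 0.5000  # hit
  → r_2 = 0.5000
beam 3: φ=45°, α=30°
  direction (0.8660, 0.5000); cell (7,2); t to first gridline: x 0.2887, y 0.8600 (then +1.1547 / +2.0000)
    (8,2) via x @ 0.2887  # hit
  → r_3 = 0.2887
beam 4: φ=135°, α=120°
  direction (-0.5000, 0.8660); cell (7,2); t to first gridline: x 1.5000, y 0.4965 (then +2.0000 / +1.1547)
    (7,3) via y @ 0.4965
    (6,3) via x @ 1.5000
    (6,4) via y @ 1.6512  # hit
  → r_4 = 1.6512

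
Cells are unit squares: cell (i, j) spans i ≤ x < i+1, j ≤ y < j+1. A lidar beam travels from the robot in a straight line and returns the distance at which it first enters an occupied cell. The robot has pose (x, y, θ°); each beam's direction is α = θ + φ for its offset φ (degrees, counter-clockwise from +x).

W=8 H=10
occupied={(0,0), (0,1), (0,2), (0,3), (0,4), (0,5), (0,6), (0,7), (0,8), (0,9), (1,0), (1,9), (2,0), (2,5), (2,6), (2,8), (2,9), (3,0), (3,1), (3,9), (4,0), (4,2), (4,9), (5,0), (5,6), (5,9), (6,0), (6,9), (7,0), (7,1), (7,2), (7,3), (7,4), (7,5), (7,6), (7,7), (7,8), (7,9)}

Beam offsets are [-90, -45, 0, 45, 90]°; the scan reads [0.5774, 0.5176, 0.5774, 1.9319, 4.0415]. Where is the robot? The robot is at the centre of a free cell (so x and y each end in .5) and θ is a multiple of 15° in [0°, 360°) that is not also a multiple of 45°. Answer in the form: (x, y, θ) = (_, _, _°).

(x, y, θ) = (6.5, 8.5, 120°)

The pose lattice has 42·16 = 672 candidates. Test each by forward raycasting.
  (2.5, 1.5, 60°): beam 3 = 5.1962 ≠ 0.5774 ✗
  (6.5, 8.5, 240°): beam 1 = 1.0000 ≠ 0.5774 ✗
  (6.5, 2.5, 105°): beam 1 = 0.5176 ≠ 0.5774 ✗
  (4.5, 7.5, 195°): beam 1 = 1.5529 ≠ 0.5774 ✗
  (1.5, 8.5, 195°): beam 1 = 0.5176 ≠ 0.5774 ✗
  …
  (6.5, 8.5, 120°): r_1=0.5774, r_2=0.5176, r_3=0.5774, r_4=1.9319, r_5=4.0415 — all match ✓
Only this pose fits every beam.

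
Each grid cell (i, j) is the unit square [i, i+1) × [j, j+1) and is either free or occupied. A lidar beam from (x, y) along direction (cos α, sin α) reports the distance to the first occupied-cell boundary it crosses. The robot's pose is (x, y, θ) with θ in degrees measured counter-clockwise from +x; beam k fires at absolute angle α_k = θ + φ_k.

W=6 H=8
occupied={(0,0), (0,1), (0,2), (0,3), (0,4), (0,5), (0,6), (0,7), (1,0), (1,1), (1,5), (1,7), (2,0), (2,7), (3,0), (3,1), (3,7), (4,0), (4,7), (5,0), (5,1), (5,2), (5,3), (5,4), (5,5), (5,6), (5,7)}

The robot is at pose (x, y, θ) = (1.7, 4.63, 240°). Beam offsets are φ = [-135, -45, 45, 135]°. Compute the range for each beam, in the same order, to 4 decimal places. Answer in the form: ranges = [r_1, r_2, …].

beam 1: φ=-135°, α=105°
  direction (-0.2588, 0.9659); cell (1,4); t to first gridline: x 2.7046, y 0.3831 (then +3.8637 / +1.0353)
    (1,5) via y @ 0.3831  # hit
  → r_1 = 0.3831
beam 2: φ=-45°, α=195°
  direction (-0.9659, -0.2588); cell (1,4); t to first gridline: x 0.7247, y 2.4341 (then +1.0353 / +3.8637)
    (0,4) via x @ 0.7247  # hit
  → r_2 = 0.7247
beam 3: φ=45°, α=285°
  direction (0.2588, -0.9659); cell (1,4); t to first gridline: x 1.1591, y 0.6522 (then +3.8637 / +1.0353)
    (1,3) via y @ 0.6522
    (2,3) via x @ 1.1591
    (2,2) via y @ 1.6875
    (2,1) via y @ 2.7228
    (2,0) via y @ 3.7581  # hit
  → r_3 = 3.7581
beam 4: φ=135°, α=15°
  direction (0.9659, 0.2588); cell (1,4); t to first gridline: x 0.3106, y 1.4296 (then +1.0353 / +3.8637)
    (2,4) via x @ 0.3106
    (3,4) via x @ 1.3459
    (3,5) via y @ 1.4296
    (4,5) via x @ 2.3811
    (5,5) via x @ 3.4164  # hit
  → r_4 = 3.4164

ranges = [0.3831, 0.7247, 3.7581, 3.4164]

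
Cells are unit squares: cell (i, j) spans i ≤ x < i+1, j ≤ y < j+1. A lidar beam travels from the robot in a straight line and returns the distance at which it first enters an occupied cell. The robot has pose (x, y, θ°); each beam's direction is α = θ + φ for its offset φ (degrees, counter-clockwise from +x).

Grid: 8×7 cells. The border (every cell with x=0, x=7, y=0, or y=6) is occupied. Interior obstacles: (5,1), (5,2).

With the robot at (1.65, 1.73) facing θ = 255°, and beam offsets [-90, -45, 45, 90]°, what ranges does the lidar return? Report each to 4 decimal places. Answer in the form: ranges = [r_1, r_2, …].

ranges = [0.6729, 0.7506, 0.8429, 2.8205]

beam 1: φ=-90°, α=165°
  cosα=-0.9659 sinα=0.2588 | (1,1) | tMaxX 0.6729 tMaxY 1.0432 | tΔX 1.0353 tΔY 3.8637
    t=0.6729 [x] (0,1) — stop
  → r_1 = 0.6729
beam 2: φ=-45°, α=210°
  cosα=-0.8660 sinα=-0.5000 | (1,1) | tMaxX 0.7506 tMaxY 1.4600 | tΔX 1.1547 tΔY 2.0000
    t=0.7506 [x] (0,1) — stop
  → r_2 = 0.7506
beam 3: φ=45°, α=300°
  cosα=0.5000 sinα=-0.8660 | (1,1) | tMaxX 0.7000 tMaxY 0.8429 | tΔX 2.0000 tΔY 1.1547
    t=0.7000 [x] (2,1)
    t=0.8429 [y] (2,0) — stop
  → r_3 = 0.8429
beam 4: φ=90°, α=345°
  cosα=0.9659 sinα=-0.2588 | (1,1) | tMaxX 0.3623 tMaxY 2.8205 | tΔX 1.0353 tΔY 3.8637
    t=0.3623 [x] (2,1)
    t=1.3976 [x] (3,1)
    t=2.4329 [x] (4,1)
    t=2.8205 [y] (4,0) — stop
  → r_4 = 2.8205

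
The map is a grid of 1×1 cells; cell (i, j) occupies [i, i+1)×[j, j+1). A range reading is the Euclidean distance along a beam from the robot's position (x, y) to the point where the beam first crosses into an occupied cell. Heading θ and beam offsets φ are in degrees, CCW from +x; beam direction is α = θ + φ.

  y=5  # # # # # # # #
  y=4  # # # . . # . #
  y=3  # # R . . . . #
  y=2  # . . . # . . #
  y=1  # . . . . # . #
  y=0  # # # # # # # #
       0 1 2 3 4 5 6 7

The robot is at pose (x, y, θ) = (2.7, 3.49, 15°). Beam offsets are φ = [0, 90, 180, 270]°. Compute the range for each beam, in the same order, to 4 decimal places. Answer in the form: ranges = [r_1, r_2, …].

ranges = [2.3811, 0.5280, 0.7247, 2.5778]

beam 1: φ=0°, α=15°
  direction (0.9659, 0.2588); cell (2,3); t to first gridline: x 0.3106, y 1.9705 (then +1.0353 / +3.8637)
    (3,3) via x @ 0.3106
    (4,3) via x @ 1.3459
    (4,4) via y @ 1.9705
    (5,4) via x @ 2.3811  # hit
  → r_1 = 2.3811
beam 2: φ=90°, α=105°
  direction (-0.2588, 0.9659); cell (2,3); t to first gridline: x 2.7046, y 0.5280 (then +3.8637 / +1.0353)
    (2,4) via y @ 0.5280  # hit
  → r_2 = 0.5280
beam 3: φ=180°, α=195°
  direction (-0.9659, -0.2588); cell (2,3); t to first gridline: x 0.7247, y 1.8932 (then +1.0353 / +3.8637)
    (1,3) via x @ 0.7247  # hit
  → r_3 = 0.7247
beam 4: φ=270°, α=285°
  direction (0.2588, -0.9659); cell (2,3); t to first gridline: x 1.1591, y 0.5073 (then +3.8637 / +1.0353)
    (2,2) via y @ 0.5073
    (3,2) via x @ 1.1591
    (3,1) via y @ 1.5426
    (3,0) via y @ 2.5778  # hit
  → r_4 = 2.5778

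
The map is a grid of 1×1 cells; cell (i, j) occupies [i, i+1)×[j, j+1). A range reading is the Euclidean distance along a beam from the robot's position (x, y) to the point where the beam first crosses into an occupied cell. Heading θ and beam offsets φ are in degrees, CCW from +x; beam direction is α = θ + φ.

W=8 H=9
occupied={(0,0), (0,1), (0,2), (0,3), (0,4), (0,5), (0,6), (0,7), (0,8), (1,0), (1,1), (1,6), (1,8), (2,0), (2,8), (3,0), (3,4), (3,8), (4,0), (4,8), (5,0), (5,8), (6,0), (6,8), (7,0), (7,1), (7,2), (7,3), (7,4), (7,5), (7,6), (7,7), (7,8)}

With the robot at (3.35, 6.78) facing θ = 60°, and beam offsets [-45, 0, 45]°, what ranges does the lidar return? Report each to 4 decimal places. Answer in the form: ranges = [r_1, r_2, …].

ranges = [3.7788, 1.4087, 1.2630]

beam 1: φ=-45°, α=15°
  d=(0.9659,0.2588)  start (3,6)  tX=0.6729 tY=0.8500  stride 1/|dx|=1.0353 1/|dy|=3.8637
    cross x-line → (4,6), t=0.6729
    cross y-line → (4,7), t=0.8500
    cross x-line → (5,7), t=1.7082
    cross x-line → (6,7), t=2.7435
    cross x-line → (7,7), t=3.7788 (wall)
  → r_1 = 3.7788
beam 2: φ=0°, α=60°
  d=(0.5000,0.8660)  start (3,6)  tX=1.3000 tY=0.2540  stride 1/|dx|=2.0000 1/|dy|=1.1547
    cross y-line → (3,7), t=0.2540
    cross x-line → (4,7), t=1.3000
    cross y-line → (4,8), t=1.4087 (wall)
  → r_2 = 1.4087
beam 3: φ=45°, α=105°
  d=(-0.2588,0.9659)  start (3,6)  tX=1.3523 tY=0.2278  stride 1/|dx|=3.8637 1/|dy|=1.0353
    cross y-line → (3,7), t=0.2278
    cross y-line → (3,8), t=1.2630 (wall)
  → r_3 = 1.2630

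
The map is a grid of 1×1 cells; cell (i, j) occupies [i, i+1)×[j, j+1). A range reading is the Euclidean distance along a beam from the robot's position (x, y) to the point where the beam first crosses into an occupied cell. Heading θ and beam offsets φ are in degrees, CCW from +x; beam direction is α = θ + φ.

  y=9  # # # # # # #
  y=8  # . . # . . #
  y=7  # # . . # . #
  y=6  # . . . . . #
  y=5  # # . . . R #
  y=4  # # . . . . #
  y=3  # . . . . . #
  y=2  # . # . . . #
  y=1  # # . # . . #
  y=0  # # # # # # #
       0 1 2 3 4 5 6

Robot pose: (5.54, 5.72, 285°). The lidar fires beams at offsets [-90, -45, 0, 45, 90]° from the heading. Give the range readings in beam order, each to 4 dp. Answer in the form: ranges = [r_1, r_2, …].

ranges = [3.6649, 4.2955, 1.7773, 0.5312, 0.4762]

beam 1: φ=-90°, α=195°
  cosα=-0.9659 sinα=-0.2588 | (5,5) | tMaxX 0.5590 tMaxY 2.7819 | tΔX 1.0353 tΔY 3.8637
    t=0.5590 [x] (4,5)
    t=1.5943 [x] (3,5)
    t=2.6296 [x] (2,5)
    t=2.7819 [y] (2,4)
    t=3.6649 [x] (1,4) — stop
  → r_1 = 3.6649
beam 2: φ=-45°, α=240°
  cosα=-0.5000 sinα=-0.8660 | (5,5) | tMaxX 1.0800 tMaxY 0.8314 | tΔX 2.0000 tΔY 1.1547
    t=0.8314 [y] (5,4)
    t=1.0800 [x] (4,4)
    t=1.9861 [y] (4,3)
    t=3.0800 [x] (3,3)
    t=3.1408 [y] (3,2)
    t=4.2955 [y] (3,1) — stop
  → r_2 = 4.2955
beam 3: φ=0°, α=285°
  cosα=0.2588 sinα=-0.9659 | (5,5) | tMaxX 1.7773 tMaxY 0.7454 | tΔX 3.8637 tΔY 1.0353
    t=0.7454 [y] (5,4)
    t=1.7773 [x] (6,4) — stop
  → r_3 = 1.7773
beam 4: φ=45°, α=330°
  cosα=0.8660 sinα=-0.5000 | (5,5) | tMaxX 0.5312 tMaxY 1.4400 | tΔX 1.1547 tΔY 2.0000
    t=0.5312 [x] (6,5) — stop
  → r_4 = 0.5312
beam 5: φ=90°, α=15°
  cosα=0.9659 sinα=0.2588 | (5,5) | tMaxX 0.4762 tMaxY 1.0818 | tΔX 1.0353 tΔY 3.8637
    t=0.4762 [x] (6,5) — stop
  → r_5 = 0.4762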